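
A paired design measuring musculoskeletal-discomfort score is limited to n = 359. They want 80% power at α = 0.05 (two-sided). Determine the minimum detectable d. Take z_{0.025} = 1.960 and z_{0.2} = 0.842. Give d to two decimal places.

d_min ≈ 0.15

For a single sample (or paired design) of n = 359: d_min = (z_{α/2} + z_β)/√n.
z-sum = 1.960 + 0.842 = 2.802.
d_min = 2.802 / √359 = 2.802 / 18.947 = 0.148.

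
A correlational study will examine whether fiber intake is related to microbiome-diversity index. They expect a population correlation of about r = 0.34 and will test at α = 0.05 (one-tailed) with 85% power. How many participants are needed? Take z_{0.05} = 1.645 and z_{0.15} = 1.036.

n = 61

Fisher's z: C = ½·ln((1+r)/(1−r)) = ½·ln(2.0303) = 0.3541.
n = ((z_{α} + z_β)/C)² + 3.
(1.645 + 1.036) / 0.3541 = 2.681 / 0.3541 = 7.571.
n = 7.571² + 3 = 57.32 + 3 = 60.3.
Round up.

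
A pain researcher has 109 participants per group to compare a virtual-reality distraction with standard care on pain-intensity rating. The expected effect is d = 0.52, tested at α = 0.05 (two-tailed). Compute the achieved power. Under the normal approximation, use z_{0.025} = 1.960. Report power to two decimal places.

For two equal groups, power = Φ(d·√(n/2) − z_{α/2}).
d·√(n/2) = 0.52 × √(109/2) = 0.52 × 7.382 = 3.839.
z_β = 3.839 − 1.960 = 1.879.
Power = Φ(1.879) = 0.970.

power ≈ 0.97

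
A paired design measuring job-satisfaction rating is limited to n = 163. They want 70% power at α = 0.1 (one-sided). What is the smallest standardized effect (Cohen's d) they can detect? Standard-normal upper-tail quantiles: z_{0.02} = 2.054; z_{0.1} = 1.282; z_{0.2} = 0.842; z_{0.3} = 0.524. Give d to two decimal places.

For a single sample (or paired design) of n = 163: d_min = (z_{α} + z_β)/√n.
z-sum = 1.282 + 0.524 = 1.806.
d_min = 1.806 / √163 = 1.806 / 12.767 = 0.141.

d_min ≈ 0.14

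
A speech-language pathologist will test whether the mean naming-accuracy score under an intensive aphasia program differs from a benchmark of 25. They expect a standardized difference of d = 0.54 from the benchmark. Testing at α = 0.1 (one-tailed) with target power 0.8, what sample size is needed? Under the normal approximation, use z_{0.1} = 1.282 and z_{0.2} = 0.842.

For a one-sample test: n = ((z_{α} + z_β) / d)².
z_{α} + z_β = 1.282 + 0.842 = 2.124.
n = (2.124 / 0.54)² = 3.933² = 15.47.
Round up.

n = 16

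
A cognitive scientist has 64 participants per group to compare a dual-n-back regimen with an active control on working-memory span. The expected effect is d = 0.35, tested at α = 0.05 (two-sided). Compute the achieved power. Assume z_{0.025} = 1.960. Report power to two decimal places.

For two equal groups, power = Φ(d·√(n/2) − z_{α/2}).
d·√(n/2) = 0.35 × √(64/2) = 0.35 × 5.657 = 1.980.
z_β = 1.980 − 1.960 = 0.020.
Power = Φ(0.020) = 0.508.

power ≈ 0.51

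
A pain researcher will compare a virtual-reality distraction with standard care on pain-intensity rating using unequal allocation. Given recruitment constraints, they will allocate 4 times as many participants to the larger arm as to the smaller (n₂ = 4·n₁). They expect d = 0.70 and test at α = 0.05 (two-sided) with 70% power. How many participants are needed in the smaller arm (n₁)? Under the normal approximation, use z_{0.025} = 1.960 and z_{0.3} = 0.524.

n₁ = 16

With allocation ratio k = n₂/n₁ = 4, Var(x̄₁−x̄₂) = σ²(1/n₁ + 1/(k·n₁)) = σ²·(k+1)/(k·n₁).
So n₁ = (1 + 1/k)·((z_{α/2} + z_β)/d)² = 1.250 × (2.484/0.70)².
n₁ = 1.250 × 12.59 = 15.7.
Round up: n₁ = 16, giving n₂ = 4 × 16 = 64.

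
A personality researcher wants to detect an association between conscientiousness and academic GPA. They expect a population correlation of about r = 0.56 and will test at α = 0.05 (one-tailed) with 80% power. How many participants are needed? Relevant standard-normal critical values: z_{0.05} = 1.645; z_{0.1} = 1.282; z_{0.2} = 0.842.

Fisher's z: C = ½·ln((1+r)/(1−r)) = ½·ln(3.5455) = 0.6328.
n = ((z_{α} + z_β)/C)² + 3.
(1.645 + 0.842) / 0.6328 = 2.487 / 0.6328 = 3.930.
n = 3.930² + 3 = 15.45 + 3 = 18.4.
Round up.

n = 19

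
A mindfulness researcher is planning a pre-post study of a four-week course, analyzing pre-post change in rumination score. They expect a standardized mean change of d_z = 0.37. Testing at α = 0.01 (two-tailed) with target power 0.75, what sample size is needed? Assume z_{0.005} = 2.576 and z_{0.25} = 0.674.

For a paired (one-sample on differences) test: n = ((z_{α/2} + z_β) / d)².
z_{α/2} + z_β = 2.576 + 0.674 = 3.250.
n = (3.250 / 0.37)² = 8.784² = 77.15.
Round up.

n = 78 pairs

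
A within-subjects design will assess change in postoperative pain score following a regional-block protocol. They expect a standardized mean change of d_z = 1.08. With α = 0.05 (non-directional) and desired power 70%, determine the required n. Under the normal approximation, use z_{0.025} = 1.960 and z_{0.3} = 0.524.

n = 6 pairs

For a paired (one-sample on differences) test: n = ((z_{α/2} + z_β) / d)².
z_{α/2} + z_β = 1.960 + 0.524 = 2.484.
n = (2.484 / 1.08)² = 2.300² = 5.29.
Round up.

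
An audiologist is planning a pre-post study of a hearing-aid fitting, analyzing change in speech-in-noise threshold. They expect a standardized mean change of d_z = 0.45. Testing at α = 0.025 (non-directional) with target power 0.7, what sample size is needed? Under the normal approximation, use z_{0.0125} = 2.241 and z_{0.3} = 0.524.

For a paired (one-sample on differences) test: n = ((z_{α/2} + z_β) / d)².
z_{α/2} + z_β = 2.241 + 0.524 = 2.765.
n = (2.765 / 0.45)² = 6.144² = 37.75.
Round up.

n = 38 pairs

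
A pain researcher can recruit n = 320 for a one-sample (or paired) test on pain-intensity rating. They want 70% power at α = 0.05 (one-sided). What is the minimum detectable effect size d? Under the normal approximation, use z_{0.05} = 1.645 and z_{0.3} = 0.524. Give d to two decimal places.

For a single sample (or paired design) of n = 320: d_min = (z_{α} + z_β)/√n.
z-sum = 1.645 + 0.524 = 2.169.
d_min = 2.169 / √320 = 2.169 / 17.889 = 0.121.

d_min ≈ 0.12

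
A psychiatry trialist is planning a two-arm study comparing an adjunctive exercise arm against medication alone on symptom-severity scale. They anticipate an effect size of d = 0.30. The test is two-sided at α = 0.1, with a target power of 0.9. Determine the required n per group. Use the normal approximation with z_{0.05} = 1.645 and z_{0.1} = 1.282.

n = 191 per group

For two independent groups with equal n: n = 2·((z_{α/2} + z_β) / d)².
z_{α/2} + z_β = 1.645 + 1.282 = 2.927.
n = 2 × (2.927 / 0.30)² = 2 × 9.757² = 2 × 95.19 = 190.4.
Round up to the next whole participant.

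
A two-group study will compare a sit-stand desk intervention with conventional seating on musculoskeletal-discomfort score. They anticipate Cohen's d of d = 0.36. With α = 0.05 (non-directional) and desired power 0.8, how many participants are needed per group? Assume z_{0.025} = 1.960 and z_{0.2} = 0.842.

For two independent groups with equal n: n = 2·((z_{α/2} + z_β) / d)².
z_{α/2} + z_β = 1.960 + 0.842 = 2.802.
n = 2 × (2.802 / 0.36)² = 2 × 7.783² = 2 × 60.58 = 121.2.
Round up to the next whole participant.

n = 122 per group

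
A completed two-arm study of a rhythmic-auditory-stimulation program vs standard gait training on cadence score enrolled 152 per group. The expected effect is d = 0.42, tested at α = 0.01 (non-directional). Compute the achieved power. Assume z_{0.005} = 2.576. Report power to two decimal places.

power ≈ 0.86

For two equal groups, power = Φ(d·√(n/2) − z_{α/2}).
d·√(n/2) = 0.42 × √(152/2) = 0.42 × 8.718 = 3.661.
z_β = 3.661 − 2.576 = 1.085.
Power = Φ(1.085) = 0.861.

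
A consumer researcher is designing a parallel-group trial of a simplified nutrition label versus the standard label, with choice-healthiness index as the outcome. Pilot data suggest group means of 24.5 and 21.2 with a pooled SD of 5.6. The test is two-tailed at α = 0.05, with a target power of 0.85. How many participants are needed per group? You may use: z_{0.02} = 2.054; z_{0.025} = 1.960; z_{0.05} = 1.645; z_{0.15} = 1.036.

n = 52 per group

Cohen's d = |M₁ − M₂| / SD_pooled = |24.5 − 21.2| / 5.6 = 3.3 / 5.6 = 0.589.
For two independent groups with equal n: n = 2·((z_{α/2} + z_β) / d)².
z_{α/2} + z_β = 1.960 + 1.036 = 2.996.
n = 2 × (2.996 / 0.589)² = 2 × 5.087² = 2 × 25.87 = 51.7.
Round up to the next whole participant.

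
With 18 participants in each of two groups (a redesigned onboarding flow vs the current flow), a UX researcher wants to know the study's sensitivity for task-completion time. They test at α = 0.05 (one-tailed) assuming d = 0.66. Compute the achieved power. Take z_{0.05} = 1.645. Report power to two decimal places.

For two equal groups, power = Φ(d·√(n/2) − z_{α}).
d·√(n/2) = 0.66 × √(18/2) = 0.66 × 3.000 = 1.980.
z_β = 1.980 − 1.645 = 0.335.
Power = Φ(0.335) = 0.631.

power ≈ 0.63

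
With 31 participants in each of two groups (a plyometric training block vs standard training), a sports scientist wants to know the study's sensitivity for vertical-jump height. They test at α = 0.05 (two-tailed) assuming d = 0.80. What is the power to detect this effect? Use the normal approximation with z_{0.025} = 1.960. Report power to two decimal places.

For two equal groups, power = Φ(d·√(n/2) − z_{α/2}).
d·√(n/2) = 0.80 × √(31/2) = 0.80 × 3.937 = 3.150.
z_β = 3.150 − 1.960 = 1.190.
Power = Φ(1.190) = 0.883.

power ≈ 0.88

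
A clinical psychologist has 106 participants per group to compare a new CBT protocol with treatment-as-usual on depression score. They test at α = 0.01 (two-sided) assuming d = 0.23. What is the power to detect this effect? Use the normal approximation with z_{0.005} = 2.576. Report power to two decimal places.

power ≈ 0.18

For two equal groups, power = Φ(d·√(n/2) − z_{α/2}).
d·√(n/2) = 0.23 × √(106/2) = 0.23 × 7.280 = 1.674.
z_β = 1.674 − 2.576 = -0.902.
Power = Φ(-0.902) = 0.184.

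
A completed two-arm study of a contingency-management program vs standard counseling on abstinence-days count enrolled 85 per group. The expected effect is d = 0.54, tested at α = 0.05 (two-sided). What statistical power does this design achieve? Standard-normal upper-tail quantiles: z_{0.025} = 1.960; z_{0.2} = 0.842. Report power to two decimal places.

power ≈ 0.94

For two equal groups, power = Φ(d·√(n/2) − z_{α/2}).
d·√(n/2) = 0.54 × √(85/2) = 0.54 × 6.519 = 3.520.
z_β = 3.520 − 1.960 = 1.560.
Power = Φ(1.560) = 0.941.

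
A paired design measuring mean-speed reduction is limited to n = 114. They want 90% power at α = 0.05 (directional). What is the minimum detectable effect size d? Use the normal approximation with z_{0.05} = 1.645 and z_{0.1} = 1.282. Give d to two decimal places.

For a single sample (or paired design) of n = 114: d_min = (z_{α} + z_β)/√n.
z-sum = 1.645 + 1.282 = 2.927.
d_min = 2.927 / √114 = 2.927 / 10.677 = 0.274.

d_min ≈ 0.27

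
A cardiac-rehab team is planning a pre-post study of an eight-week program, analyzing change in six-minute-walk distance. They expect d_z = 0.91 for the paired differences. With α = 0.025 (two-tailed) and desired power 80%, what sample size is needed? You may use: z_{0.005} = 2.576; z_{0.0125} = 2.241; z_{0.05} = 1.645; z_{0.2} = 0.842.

n = 12 pairs

For a paired (one-sample on differences) test: n = ((z_{α/2} + z_β) / d)².
z_{α/2} + z_β = 2.241 + 0.842 = 3.083.
n = (3.083 / 0.91)² = 3.388² = 11.48.
Round up.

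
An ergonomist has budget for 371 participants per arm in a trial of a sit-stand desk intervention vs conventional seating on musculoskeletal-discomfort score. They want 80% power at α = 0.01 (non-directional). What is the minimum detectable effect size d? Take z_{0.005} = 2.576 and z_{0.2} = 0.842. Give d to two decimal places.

d_min ≈ 0.25

For two independent groups of n = 371 each: d_min = (z_{α/2} + z_β)·√(2/n).
z-sum = 2.576 + 0.842 = 3.418.
d_min = 3.418 × √(2/371) = 3.418 × 0.0734 = 0.251.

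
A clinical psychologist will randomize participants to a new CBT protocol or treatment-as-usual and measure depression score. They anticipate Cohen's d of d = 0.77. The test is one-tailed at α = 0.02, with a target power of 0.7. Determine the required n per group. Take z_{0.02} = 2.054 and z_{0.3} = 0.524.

For two independent groups with equal n: n = 2·((z_{α} + z_β) / d)².
z_{α} + z_β = 2.054 + 0.524 = 2.578.
n = 2 × (2.578 / 0.77)² = 2 × 3.348² = 2 × 11.21 = 22.4.
Round up to the next whole participant.

n = 23 per group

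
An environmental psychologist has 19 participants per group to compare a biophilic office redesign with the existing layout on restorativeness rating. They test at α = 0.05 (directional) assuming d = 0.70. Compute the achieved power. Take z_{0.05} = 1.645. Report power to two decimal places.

For two equal groups, power = Φ(d·√(n/2) − z_{α}).
d·√(n/2) = 0.70 × √(19/2) = 0.70 × 3.082 = 2.158.
z_β = 2.158 − 1.645 = 0.513.
Power = Φ(0.513) = 0.696.

power ≈ 0.70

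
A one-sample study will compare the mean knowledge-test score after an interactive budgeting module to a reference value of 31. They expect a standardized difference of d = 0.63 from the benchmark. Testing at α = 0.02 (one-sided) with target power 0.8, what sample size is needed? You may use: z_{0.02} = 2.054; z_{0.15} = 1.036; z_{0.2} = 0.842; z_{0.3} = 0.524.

For a one-sample test: n = ((z_{α} + z_β) / d)².
z_{α} + z_β = 2.054 + 0.842 = 2.896.
n = (2.896 / 0.63)² = 4.597² = 21.13.
Round up.

n = 22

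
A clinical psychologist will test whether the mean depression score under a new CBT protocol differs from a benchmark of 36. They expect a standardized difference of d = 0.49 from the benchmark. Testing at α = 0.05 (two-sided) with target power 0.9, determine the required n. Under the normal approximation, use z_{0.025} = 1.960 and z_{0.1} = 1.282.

For a one-sample test: n = ((z_{α/2} + z_β) / d)².
z_{α/2} + z_β = 1.960 + 1.282 = 3.242.
n = (3.242 / 0.49)² = 6.616² = 43.78.
Round up.

n = 44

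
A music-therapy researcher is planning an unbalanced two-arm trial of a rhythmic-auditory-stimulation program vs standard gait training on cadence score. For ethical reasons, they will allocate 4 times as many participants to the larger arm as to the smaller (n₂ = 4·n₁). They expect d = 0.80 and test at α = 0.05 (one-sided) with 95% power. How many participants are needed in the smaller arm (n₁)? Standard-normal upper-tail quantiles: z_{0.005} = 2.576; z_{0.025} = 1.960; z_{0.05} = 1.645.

n₁ = 22

With allocation ratio k = n₂/n₁ = 4, Var(x̄₁−x̄₂) = σ²(1/n₁ + 1/(k·n₁)) = σ²·(k+1)/(k·n₁).
So n₁ = (1 + 1/k)·((z_{α} + z_β)/d)² = 1.250 × (3.290/0.80)².
n₁ = 1.250 × 16.91 = 21.1.
Round up: n₁ = 22, giving n₂ = 4 × 22 = 88.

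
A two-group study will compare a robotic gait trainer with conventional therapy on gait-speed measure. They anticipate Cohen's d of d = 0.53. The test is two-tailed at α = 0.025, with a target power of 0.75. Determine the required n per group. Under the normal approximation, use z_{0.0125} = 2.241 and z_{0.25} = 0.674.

For two independent groups with equal n: n = 2·((z_{α/2} + z_β) / d)².
z_{α/2} + z_β = 2.241 + 0.674 = 2.915.
n = 2 × (2.915 / 0.53)² = 2 × 5.500² = 2 × 30.25 = 60.5.
Round up to the next whole participant.

n = 61 per group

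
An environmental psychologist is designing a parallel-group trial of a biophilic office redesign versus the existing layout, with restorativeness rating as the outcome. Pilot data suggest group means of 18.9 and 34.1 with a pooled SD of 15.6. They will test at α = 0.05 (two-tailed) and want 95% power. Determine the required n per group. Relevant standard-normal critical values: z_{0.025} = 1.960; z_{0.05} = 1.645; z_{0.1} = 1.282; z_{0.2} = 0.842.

Cohen's d = |M₁ − M₂| / SD_pooled = |18.9 − 34.1| / 15.6 = 15.2 / 15.6 = 0.974.
For two independent groups with equal n: n = 2·((z_{α/2} + z_β) / d)².
z_{α/2} + z_β = 1.960 + 1.645 = 3.605.
n = 2 × (3.605 / 0.974)² = 2 × 3.701² = 2 × 13.70 = 27.4.
Round up to the next whole participant.

n = 28 per group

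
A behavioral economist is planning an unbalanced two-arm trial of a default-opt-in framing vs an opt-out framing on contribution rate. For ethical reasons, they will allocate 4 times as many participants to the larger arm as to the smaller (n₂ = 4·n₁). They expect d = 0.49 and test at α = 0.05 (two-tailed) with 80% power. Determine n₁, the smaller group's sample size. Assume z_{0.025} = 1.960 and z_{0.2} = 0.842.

With allocation ratio k = n₂/n₁ = 4, Var(x̄₁−x̄₂) = σ²(1/n₁ + 1/(k·n₁)) = σ²·(k+1)/(k·n₁).
So n₁ = (1 + 1/k)·((z_{α/2} + z_β)/d)² = 1.250 × (2.802/0.49)².
n₁ = 1.250 × 32.70 = 40.9.
Round up: n₁ = 41, giving n₂ = 4 × 41 = 164.

n₁ = 41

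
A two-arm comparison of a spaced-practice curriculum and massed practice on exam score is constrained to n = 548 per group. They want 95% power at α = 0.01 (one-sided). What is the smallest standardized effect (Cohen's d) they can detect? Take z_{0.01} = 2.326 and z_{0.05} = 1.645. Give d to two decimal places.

For two independent groups of n = 548 each: d_min = (z_{α} + z_β)·√(2/n).
z-sum = 2.326 + 1.645 = 3.971.
d_min = 3.971 × √(2/548) = 3.971 × 0.0604 = 0.240.

d_min ≈ 0.24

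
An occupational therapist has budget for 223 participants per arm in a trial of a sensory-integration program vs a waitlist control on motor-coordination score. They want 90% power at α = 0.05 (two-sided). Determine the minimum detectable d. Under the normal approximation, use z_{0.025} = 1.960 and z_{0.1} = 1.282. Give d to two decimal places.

d_min ≈ 0.31

For two independent groups of n = 223 each: d_min = (z_{α/2} + z_β)·√(2/n).
z-sum = 1.960 + 1.282 = 3.242.
d_min = 3.242 × √(2/223) = 3.242 × 0.0947 = 0.307.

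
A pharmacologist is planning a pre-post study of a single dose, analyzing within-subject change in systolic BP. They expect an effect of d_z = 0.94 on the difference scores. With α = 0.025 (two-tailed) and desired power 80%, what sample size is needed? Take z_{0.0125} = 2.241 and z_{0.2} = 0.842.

n = 11 pairs

For a paired (one-sample on differences) test: n = ((z_{α/2} + z_β) / d)².
z_{α/2} + z_β = 2.241 + 0.842 = 3.083.
n = (3.083 / 0.94)² = 3.280² = 10.76.
Round up.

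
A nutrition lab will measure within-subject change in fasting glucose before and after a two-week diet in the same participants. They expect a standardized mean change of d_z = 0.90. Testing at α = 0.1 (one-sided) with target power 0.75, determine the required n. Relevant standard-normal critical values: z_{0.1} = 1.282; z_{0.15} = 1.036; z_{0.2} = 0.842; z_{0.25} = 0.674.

For a paired (one-sample on differences) test: n = ((z_{α} + z_β) / d)².
z_{α} + z_β = 1.282 + 0.674 = 1.956.
n = (1.956 / 0.90)² = 2.173² = 4.72.
Round up.

n = 5 pairs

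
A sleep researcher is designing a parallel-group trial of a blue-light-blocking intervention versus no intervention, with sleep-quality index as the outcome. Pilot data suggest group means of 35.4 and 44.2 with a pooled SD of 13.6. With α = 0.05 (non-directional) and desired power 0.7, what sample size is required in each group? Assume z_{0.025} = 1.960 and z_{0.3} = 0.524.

n = 30 per group

Cohen's d = |M₁ − M₂| / SD_pooled = |35.4 − 44.2| / 13.6 = 8.8 / 13.6 = 0.647.
For two independent groups with equal n: n = 2·((z_{α/2} + z_β) / d)².
z_{α/2} + z_β = 1.960 + 0.524 = 2.484.
n = 2 × (2.484 / 0.647)² = 2 × 3.839² = 2 × 14.74 = 29.5.
Round up to the next whole participant.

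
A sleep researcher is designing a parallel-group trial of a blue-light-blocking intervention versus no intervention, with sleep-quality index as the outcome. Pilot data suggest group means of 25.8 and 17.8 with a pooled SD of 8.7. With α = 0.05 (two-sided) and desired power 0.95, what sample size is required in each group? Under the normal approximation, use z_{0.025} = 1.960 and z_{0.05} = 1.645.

n = 31 per group

Cohen's d = |M₁ − M₂| / SD_pooled = |25.8 − 17.8| / 8.7 = 8.0 / 8.7 = 0.920.
For two independent groups with equal n: n = 2·((z_{α/2} + z_β) / d)².
z_{α/2} + z_β = 1.960 + 1.645 = 3.605.
n = 2 × (3.605 / 0.920)² = 2 × 3.918² = 2 × 15.35 = 30.7.
Round up to the next whole participant.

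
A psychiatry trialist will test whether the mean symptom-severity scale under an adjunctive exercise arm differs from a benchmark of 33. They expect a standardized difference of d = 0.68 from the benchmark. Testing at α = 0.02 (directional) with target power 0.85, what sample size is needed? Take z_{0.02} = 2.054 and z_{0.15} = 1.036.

For a one-sample test: n = ((z_{α} + z_β) / d)².
z_{α} + z_β = 2.054 + 1.036 = 3.090.
n = (3.090 / 0.68)² = 4.544² = 20.65.
Round up.

n = 21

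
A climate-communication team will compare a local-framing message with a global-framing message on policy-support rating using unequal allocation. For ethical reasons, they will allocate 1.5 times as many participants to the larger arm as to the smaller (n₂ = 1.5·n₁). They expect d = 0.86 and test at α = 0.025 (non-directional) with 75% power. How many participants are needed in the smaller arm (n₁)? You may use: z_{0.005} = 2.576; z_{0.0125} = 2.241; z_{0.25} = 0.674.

n₁ = 20

With allocation ratio k = n₂/n₁ = 1.5, Var(x̄₁−x̄₂) = σ²(1/n₁ + 1/(k·n₁)) = σ²·(k+1)/(k·n₁).
So n₁ = (1 + 1/k)·((z_{α/2} + z_β)/d)² = 1.667 × (2.915/0.86)².
n₁ = 1.667 × 11.49 = 19.1.
Round up: n₁ = 20, giving n₂ = 1.5 × 20 = 30.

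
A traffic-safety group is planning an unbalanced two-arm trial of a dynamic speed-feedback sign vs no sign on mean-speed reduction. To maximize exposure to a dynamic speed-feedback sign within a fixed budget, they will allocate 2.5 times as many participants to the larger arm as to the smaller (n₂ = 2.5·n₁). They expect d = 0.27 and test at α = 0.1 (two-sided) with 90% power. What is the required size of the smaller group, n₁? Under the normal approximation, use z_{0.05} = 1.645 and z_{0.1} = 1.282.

With allocation ratio k = n₂/n₁ = 2.5, Var(x̄₁−x̄₂) = σ²(1/n₁ + 1/(k·n₁)) = σ²·(k+1)/(k·n₁).
So n₁ = (1 + 1/k)·((z_{α/2} + z_β)/d)² = 1.400 × (2.927/0.27)².
n₁ = 1.400 × 117.52 = 164.5.
Round up: n₁ = 165, giving n₂ = ⌈2.5 × 165⌉ = ⌈412.5⌉ = 413.

n₁ = 165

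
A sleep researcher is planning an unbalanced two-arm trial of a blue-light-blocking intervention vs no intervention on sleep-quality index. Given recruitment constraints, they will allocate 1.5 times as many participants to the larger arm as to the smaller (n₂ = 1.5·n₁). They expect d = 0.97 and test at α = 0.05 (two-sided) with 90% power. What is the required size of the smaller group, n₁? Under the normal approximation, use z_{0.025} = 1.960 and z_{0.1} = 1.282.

With allocation ratio k = n₂/n₁ = 1.5, Var(x̄₁−x̄₂) = σ²(1/n₁ + 1/(k·n₁)) = σ²·(k+1)/(k·n₁).
So n₁ = (1 + 1/k)·((z_{α/2} + z_β)/d)² = 1.667 × (3.242/0.97)².
n₁ = 1.667 × 11.17 = 18.6.
Round up: n₁ = 19, giving n₂ = ⌈1.5 × 19⌉ = ⌈28.5⌉ = 29.

n₁ = 19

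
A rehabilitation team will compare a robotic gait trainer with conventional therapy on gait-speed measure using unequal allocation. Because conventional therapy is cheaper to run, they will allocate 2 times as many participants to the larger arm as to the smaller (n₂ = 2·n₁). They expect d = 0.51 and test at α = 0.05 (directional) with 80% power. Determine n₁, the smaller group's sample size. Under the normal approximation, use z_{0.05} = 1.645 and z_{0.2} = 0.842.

n₁ = 36

With allocation ratio k = n₂/n₁ = 2, Var(x̄₁−x̄₂) = σ²(1/n₁ + 1/(k·n₁)) = σ²·(k+1)/(k·n₁).
So n₁ = (1 + 1/k)·((z_{α} + z_β)/d)² = 1.500 × (2.487/0.51)².
n₁ = 1.500 × 23.78 = 35.7.
Round up: n₁ = 36, giving n₂ = 2 × 36 = 72.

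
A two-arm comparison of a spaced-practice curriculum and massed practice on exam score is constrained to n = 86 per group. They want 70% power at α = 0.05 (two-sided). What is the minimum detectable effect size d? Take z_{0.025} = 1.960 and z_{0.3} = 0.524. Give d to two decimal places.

d_min ≈ 0.38

For two independent groups of n = 86 each: d_min = (z_{α/2} + z_β)·√(2/n).
z-sum = 1.960 + 0.524 = 2.484.
d_min = 2.484 × √(2/86) = 2.484 × 0.1525 = 0.379.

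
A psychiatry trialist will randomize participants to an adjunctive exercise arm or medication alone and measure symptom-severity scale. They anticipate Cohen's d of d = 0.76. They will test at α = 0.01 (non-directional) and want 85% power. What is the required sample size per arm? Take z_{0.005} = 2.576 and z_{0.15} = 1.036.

For two independent groups with equal n: n = 2·((z_{α/2} + z_β) / d)².
z_{α/2} + z_β = 2.576 + 1.036 = 3.612.
n = 2 × (3.612 / 0.76)² = 2 × 4.753² = 2 × 22.59 = 45.2.
Round up to the next whole participant.

n = 46 per group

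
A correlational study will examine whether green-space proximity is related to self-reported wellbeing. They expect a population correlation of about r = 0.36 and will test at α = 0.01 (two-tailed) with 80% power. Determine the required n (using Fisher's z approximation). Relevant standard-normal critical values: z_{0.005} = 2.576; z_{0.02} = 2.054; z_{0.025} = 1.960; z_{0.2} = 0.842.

Fisher's z: C = ½·ln((1+r)/(1−r)) = ½·ln(2.1250) = 0.3769.
n = ((z_{α/2} + z_β)/C)² + 3.
(2.576 + 0.842) / 0.3769 = 3.418 / 0.3769 = 9.069.
n = 9.069² + 3 = 82.24 + 3 = 85.2.
Round up.

n = 86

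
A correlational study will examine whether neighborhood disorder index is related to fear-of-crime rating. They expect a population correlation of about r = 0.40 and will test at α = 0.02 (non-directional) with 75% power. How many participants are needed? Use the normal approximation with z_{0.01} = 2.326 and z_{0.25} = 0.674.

n = 54

Fisher's z: C = ½·ln((1+r)/(1−r)) = ½·ln(2.3333) = 0.4236.
n = ((z_{α/2} + z_β)/C)² + 3.
(2.326 + 0.674) / 0.4236 = 3.000 / 0.4236 = 7.082.
n = 7.082² + 3 = 50.16 + 3 = 53.2.
Round up.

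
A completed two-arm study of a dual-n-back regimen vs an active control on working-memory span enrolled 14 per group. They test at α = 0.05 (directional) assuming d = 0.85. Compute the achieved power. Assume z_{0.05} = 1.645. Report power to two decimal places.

For two equal groups, power = Φ(d·√(n/2) − z_{α}).
d·√(n/2) = 0.85 × √(14/2) = 0.85 × 2.646 = 2.249.
z_β = 2.249 − 1.645 = 0.604.
Power = Φ(0.604) = 0.727.

power ≈ 0.73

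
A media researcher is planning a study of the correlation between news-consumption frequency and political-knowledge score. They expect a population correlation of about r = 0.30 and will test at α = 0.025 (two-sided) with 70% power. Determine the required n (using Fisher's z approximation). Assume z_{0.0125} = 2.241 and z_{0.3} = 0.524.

n = 83

Fisher's z: C = ½·ln((1+r)/(1−r)) = ½·ln(1.8571) = 0.3095.
n = ((z_{α/2} + z_β)/C)² + 3.
(2.241 + 0.524) / 0.3095 = 2.765 / 0.3095 = 8.934.
n = 8.934² + 3 = 79.81 + 3 = 82.8.
Round up.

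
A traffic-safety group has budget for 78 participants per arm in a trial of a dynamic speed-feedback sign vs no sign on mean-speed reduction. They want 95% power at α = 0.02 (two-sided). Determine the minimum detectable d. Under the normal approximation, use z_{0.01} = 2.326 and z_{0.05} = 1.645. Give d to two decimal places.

d_min ≈ 0.64

For two independent groups of n = 78 each: d_min = (z_{α/2} + z_β)·√(2/n).
z-sum = 2.326 + 1.645 = 3.971.
d_min = 3.971 × √(2/78) = 3.971 × 0.1601 = 0.636.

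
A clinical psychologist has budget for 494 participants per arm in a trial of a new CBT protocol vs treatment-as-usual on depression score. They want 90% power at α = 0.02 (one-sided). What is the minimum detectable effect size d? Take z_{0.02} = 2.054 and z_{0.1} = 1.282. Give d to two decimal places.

d_min ≈ 0.21

For two independent groups of n = 494 each: d_min = (z_{α} + z_β)·√(2/n).
z-sum = 2.054 + 1.282 = 3.336.
d_min = 3.336 × √(2/494) = 3.336 × 0.0636 = 0.212.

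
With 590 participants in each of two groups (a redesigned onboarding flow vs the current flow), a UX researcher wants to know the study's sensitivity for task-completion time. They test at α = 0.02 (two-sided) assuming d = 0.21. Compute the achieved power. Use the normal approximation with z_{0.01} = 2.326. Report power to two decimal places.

For two equal groups, power = Φ(d·√(n/2) − z_{α/2}).
d·√(n/2) = 0.21 × √(590/2) = 0.21 × 17.176 = 3.607.
z_β = 3.607 − 2.326 = 1.281.
Power = Φ(1.281) = 0.900.

power ≈ 0.90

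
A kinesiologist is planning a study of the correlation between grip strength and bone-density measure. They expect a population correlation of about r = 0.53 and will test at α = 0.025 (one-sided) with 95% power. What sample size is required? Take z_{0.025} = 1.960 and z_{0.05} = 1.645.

Fisher's z: C = ½·ln((1+r)/(1−r)) = ½·ln(3.2553) = 0.5901.
n = ((z_{α} + z_β)/C)² + 3.
(1.960 + 1.645) / 0.5901 = 3.605 / 0.5901 = 6.109.
n = 6.109² + 3 = 37.32 + 3 = 40.3.
Round up.

n = 41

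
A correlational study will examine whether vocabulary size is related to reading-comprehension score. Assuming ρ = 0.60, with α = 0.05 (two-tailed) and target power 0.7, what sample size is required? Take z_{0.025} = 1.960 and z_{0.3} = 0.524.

Fisher's z: C = ½·ln((1+r)/(1−r)) = ½·ln(4.0000) = 0.6931.
n = ((z_{α/2} + z_β)/C)² + 3.
(1.960 + 0.524) / 0.6931 = 2.484 / 0.6931 = 3.584.
n = 3.584² + 3 = 12.84 + 3 = 15.8.
Round up.

n = 16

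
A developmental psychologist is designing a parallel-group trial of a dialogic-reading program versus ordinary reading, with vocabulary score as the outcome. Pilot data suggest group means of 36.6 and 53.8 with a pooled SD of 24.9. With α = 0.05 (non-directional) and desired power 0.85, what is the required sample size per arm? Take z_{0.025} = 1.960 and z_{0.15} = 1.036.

n = 38 per group

Cohen's d = |M₁ − M₂| / SD_pooled = |36.6 − 53.8| / 24.9 = 17.2 / 24.9 = 0.691.
For two independent groups with equal n: n = 2·((z_{α/2} + z_β) / d)².
z_{α/2} + z_β = 1.960 + 1.036 = 2.996.
n = 2 × (2.996 / 0.691)² = 2 × 4.336² = 2 × 18.80 = 37.6.
Round up to the next whole participant.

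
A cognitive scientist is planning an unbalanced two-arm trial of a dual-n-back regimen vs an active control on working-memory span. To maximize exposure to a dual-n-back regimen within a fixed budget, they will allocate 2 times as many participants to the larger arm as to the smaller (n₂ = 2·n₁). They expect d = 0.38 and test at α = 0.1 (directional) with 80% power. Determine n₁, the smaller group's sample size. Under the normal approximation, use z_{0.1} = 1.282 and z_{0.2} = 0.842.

n₁ = 47

With allocation ratio k = n₂/n₁ = 2, Var(x̄₁−x̄₂) = σ²(1/n₁ + 1/(k·n₁)) = σ²·(k+1)/(k·n₁).
So n₁ = (1 + 1/k)·((z_{α} + z_β)/d)² = 1.500 × (2.124/0.38)².
n₁ = 1.500 × 31.24 = 46.9.
Round up: n₁ = 47, giving n₂ = 2 × 47 = 94.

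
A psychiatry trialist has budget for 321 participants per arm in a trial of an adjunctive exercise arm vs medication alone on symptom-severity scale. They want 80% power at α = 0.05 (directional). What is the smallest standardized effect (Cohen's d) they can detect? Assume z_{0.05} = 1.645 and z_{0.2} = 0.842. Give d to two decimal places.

For two independent groups of n = 321 each: d_min = (z_{α} + z_β)·√(2/n).
z-sum = 1.645 + 0.842 = 2.487.
d_min = 2.487 × √(2/321) = 2.487 × 0.0789 = 0.196.

d_min ≈ 0.20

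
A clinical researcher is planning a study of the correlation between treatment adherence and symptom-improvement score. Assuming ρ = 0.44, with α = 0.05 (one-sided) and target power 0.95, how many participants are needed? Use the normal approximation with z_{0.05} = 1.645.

Fisher's z: C = ½·ln((1+r)/(1−r)) = ½·ln(2.5714) = 0.4722.
n = ((z_{α} + z_β)/C)² + 3.
(1.645 + 1.645) / 0.4722 = 3.290 / 0.4722 = 6.967.
n = 6.967² + 3 = 48.54 + 3 = 51.5.
Round up.

n = 52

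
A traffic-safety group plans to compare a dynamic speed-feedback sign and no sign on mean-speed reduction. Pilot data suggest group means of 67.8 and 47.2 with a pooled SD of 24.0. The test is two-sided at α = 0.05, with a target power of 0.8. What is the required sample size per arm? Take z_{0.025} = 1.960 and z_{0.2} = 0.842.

n = 22 per group

Cohen's d = |M₁ − M₂| / SD_pooled = |67.8 − 47.2| / 24.0 = 20.6 / 24.0 = 0.858.
For two independent groups with equal n: n = 2·((z_{α/2} + z_β) / d)².
z_{α/2} + z_β = 1.960 + 0.842 = 2.802.
n = 2 × (2.802 / 0.858)² = 2 × 3.266² = 2 × 10.67 = 21.3.
Round up to the next whole participant.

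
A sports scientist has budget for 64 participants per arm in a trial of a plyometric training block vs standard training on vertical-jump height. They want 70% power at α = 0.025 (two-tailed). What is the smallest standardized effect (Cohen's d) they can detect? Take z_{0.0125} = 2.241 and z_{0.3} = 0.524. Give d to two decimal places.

For two independent groups of n = 64 each: d_min = (z_{α/2} + z_β)·√(2/n).
z-sum = 2.241 + 0.524 = 2.765.
d_min = 2.765 × √(2/64) = 2.765 × 0.1768 = 0.489.

d_min ≈ 0.49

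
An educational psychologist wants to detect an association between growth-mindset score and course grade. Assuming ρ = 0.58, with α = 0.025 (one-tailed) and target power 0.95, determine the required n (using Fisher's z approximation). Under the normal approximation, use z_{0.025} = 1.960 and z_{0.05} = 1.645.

n = 33

Fisher's z: C = ½·ln((1+r)/(1−r)) = ½·ln(3.7619) = 0.6625.
n = ((z_{α} + z_β)/C)² + 3.
(1.960 + 1.645) / 0.6625 = 3.605 / 0.6625 = 5.442.
n = 5.442² + 3 = 29.61 + 3 = 32.6.
Round up.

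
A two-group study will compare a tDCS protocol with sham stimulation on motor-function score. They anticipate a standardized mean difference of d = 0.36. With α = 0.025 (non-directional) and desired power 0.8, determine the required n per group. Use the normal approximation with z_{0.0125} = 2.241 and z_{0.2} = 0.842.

For two independent groups with equal n: n = 2·((z_{α/2} + z_β) / d)².
z_{α/2} + z_β = 2.241 + 0.842 = 3.083.
n = 2 × (3.083 / 0.36)² = 2 × 8.564² = 2 × 73.34 = 146.7.
Round up to the next whole participant.

n = 147 per group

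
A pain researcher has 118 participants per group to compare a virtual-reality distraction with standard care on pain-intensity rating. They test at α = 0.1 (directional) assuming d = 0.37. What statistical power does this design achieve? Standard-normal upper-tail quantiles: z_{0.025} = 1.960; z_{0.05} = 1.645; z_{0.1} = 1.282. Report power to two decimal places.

power ≈ 0.94

For two equal groups, power = Φ(d·√(n/2) − z_{α}).
d·√(n/2) = 0.37 × √(118/2) = 0.37 × 7.681 = 2.842.
z_β = 2.842 − 1.282 = 1.560.
Power = Φ(1.560) = 0.941.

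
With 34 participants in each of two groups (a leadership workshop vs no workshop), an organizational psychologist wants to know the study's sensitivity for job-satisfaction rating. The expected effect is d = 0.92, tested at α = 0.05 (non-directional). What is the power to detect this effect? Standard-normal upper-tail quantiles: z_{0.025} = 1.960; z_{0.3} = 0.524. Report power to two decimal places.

For two equal groups, power = Φ(d·√(n/2) − z_{α/2}).
d·√(n/2) = 0.92 × √(34/2) = 0.92 × 4.123 = 3.793.
z_β = 3.793 − 1.960 = 1.833.
Power = Φ(1.833) = 0.967.

power ≈ 0.97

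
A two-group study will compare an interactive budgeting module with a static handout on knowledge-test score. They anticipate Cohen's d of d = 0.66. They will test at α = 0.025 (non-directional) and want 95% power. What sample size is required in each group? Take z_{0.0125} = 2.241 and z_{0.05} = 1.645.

For two independent groups with equal n: n = 2·((z_{α/2} + z_β) / d)².
z_{α/2} + z_β = 2.241 + 1.645 = 3.886.
n = 2 × (3.886 / 0.66)² = 2 × 5.888² = 2 × 34.67 = 69.3.
Round up to the next whole participant.

n = 70 per group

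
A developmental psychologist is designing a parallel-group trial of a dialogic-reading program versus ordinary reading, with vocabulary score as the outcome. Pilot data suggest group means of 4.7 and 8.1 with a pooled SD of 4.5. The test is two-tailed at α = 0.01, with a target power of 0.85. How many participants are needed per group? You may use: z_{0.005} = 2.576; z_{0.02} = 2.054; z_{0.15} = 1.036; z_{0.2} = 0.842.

Cohen's d = |M₁ − M₂| / SD_pooled = |4.7 − 8.1| / 4.5 = 3.4 / 4.5 = 0.756.
For two independent groups with equal n: n = 2·((z_{α/2} + z_β) / d)².
z_{α/2} + z_β = 2.576 + 1.036 = 3.612.
n = 2 × (3.612 / 0.756)² = 2 × 4.778² = 2 × 22.83 = 45.7.
Round up to the next whole participant.

n = 46 per group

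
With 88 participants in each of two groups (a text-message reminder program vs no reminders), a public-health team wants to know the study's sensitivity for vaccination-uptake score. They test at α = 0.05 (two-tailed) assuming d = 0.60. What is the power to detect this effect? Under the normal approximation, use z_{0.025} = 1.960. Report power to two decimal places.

For two equal groups, power = Φ(d·√(n/2) − z_{α/2}).
d·√(n/2) = 0.60 × √(88/2) = 0.60 × 6.633 = 3.980.
z_β = 3.980 − 1.960 = 2.020.
Power = Φ(2.020) = 0.978.

power ≈ 0.98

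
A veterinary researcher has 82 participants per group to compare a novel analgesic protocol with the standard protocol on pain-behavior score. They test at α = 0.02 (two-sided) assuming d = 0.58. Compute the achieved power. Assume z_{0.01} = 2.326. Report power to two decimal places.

power ≈ 0.92

For two equal groups, power = Φ(d·√(n/2) − z_{α/2}).
d·√(n/2) = 0.58 × √(82/2) = 0.58 × 6.403 = 3.714.
z_β = 3.714 − 2.326 = 1.388.
Power = Φ(1.388) = 0.917.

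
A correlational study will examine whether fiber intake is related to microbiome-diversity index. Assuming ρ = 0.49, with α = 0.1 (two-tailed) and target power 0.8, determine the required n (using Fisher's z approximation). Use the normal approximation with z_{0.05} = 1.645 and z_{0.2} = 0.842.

Fisher's z: C = ½·ln((1+r)/(1−r)) = ½·ln(2.9216) = 0.5361.
n = ((z_{α/2} + z_β)/C)² + 3.
(1.645 + 0.842) / 0.5361 = 2.487 / 0.5361 = 4.639.
n = 4.639² + 3 = 21.52 + 3 = 24.5.
Round up.

n = 25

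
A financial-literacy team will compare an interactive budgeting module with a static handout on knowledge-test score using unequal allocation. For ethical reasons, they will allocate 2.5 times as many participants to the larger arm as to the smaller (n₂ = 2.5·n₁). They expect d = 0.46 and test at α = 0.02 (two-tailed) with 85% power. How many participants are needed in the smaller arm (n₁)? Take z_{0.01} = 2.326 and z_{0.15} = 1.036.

n₁ = 75

With allocation ratio k = n₂/n₁ = 2.5, Var(x̄₁−x̄₂) = σ²(1/n₁ + 1/(k·n₁)) = σ²·(k+1)/(k·n₁).
So n₁ = (1 + 1/k)·((z_{α/2} + z_β)/d)² = 1.400 × (3.362/0.46)².
n₁ = 1.400 × 53.42 = 74.8.
Round up: n₁ = 75, giving n₂ = ⌈2.5 × 75⌉ = ⌈187.5⌉ = 188.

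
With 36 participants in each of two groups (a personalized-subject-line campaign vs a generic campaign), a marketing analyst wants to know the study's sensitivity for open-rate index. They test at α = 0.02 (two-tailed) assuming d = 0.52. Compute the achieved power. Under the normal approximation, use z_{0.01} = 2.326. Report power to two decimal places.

power ≈ 0.45

For two equal groups, power = Φ(d·√(n/2) − z_{α/2}).
d·√(n/2) = 0.52 × √(36/2) = 0.52 × 4.243 = 2.206.
z_β = 2.206 − 2.326 = -0.120.
Power = Φ(-0.120) = 0.452.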